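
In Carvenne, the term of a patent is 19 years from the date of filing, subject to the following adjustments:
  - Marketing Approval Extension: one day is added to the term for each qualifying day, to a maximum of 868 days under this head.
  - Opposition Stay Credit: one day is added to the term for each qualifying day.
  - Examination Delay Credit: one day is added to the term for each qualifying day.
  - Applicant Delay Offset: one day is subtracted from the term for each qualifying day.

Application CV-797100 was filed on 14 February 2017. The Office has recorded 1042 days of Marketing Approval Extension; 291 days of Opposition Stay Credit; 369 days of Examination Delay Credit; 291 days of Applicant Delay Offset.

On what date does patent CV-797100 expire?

Base term: filing date + 19 years → 14 February 2036.
Marketing Approval Extension: 1042 days claimed exceeds the 868-day cap, so +868 days → 1 July 2038.
Opposition Stay Credit: +291 days → 18 April 2039.
Examination Delay Credit: +369 days → 21 April 2040.
Applicant Delay Offset: −291 days → 5 July 2039.

July 5, 2039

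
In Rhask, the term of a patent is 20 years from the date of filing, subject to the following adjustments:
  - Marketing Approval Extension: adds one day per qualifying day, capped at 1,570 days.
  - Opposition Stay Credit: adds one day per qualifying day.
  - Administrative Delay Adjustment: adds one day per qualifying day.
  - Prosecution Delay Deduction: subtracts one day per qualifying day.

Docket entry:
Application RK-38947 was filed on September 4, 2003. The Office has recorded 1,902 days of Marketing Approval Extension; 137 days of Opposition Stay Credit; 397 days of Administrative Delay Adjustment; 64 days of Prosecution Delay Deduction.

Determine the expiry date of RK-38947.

April 5, 2029

Base term: filing date + 20 years → 4 September 2023.
Marketing Approval Extension: 1902 days claimed exceeds the 1570-day cap, so +1570 days → 22 December 2027.
Opposition Stay Credit: +137 days → 7 May 2028.
Administrative Delay Adjustment: +397 days → 8 June 2029.
Prosecution Delay Deduction: −64 days → 5 April 2029.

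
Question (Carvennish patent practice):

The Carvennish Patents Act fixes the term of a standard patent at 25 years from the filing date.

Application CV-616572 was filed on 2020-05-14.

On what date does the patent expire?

Filing date + 25 years → 14 May 2045.

May 14, 2045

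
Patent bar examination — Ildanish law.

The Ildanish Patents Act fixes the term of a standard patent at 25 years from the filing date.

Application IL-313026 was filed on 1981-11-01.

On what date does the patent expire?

Filing date + 25 years → 1 November 2006.

2006-11-01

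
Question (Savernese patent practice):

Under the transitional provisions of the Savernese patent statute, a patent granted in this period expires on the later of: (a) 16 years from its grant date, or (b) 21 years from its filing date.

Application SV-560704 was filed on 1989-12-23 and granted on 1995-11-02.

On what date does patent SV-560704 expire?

2011-11-02

(a) grant + 16 years → 2 November 2011.
(b) filing + 21 years → 23 December 2010.
Later of the two: 2 November 2011.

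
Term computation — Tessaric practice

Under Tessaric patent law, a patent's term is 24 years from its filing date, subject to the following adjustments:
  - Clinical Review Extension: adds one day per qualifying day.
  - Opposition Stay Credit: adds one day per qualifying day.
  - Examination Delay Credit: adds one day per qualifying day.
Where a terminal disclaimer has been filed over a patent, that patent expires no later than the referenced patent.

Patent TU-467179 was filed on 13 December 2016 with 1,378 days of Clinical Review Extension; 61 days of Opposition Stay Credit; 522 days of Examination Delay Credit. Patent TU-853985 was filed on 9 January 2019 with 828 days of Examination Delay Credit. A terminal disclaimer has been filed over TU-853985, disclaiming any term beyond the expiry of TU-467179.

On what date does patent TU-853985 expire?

Natural term of TU-853985:
  Base: filing + 24 years → 9 January 2043.
  Examination Delay Credit: +828 days → 16 April 2045.
Expiry of referenced patent TU-467179:
  Base: filing + 24 years → 13 December 2040.
  Clinical Review Extension: +1378 days → 21 September 2044.
  Opposition Stay Credit: +61 days → 21 November 2044.
  Examination Delay Credit: +522 days → 27 April 2046.
Terminal disclaimer: TU-853985 expires on the earlier of 16 April 2045 and 27 April 2046.

2045-04-16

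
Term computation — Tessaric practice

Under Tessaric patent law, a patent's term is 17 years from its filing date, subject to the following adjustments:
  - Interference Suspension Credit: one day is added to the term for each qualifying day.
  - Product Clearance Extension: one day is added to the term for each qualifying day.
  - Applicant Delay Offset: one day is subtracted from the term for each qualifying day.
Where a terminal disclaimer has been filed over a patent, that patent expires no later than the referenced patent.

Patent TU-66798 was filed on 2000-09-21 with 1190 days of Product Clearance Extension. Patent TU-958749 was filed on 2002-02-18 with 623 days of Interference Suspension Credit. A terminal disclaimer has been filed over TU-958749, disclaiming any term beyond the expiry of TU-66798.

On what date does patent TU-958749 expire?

Natural term of TU-958749:
  Base: filing + 17 years → 18 February 2019.
  Interference Suspension Credit: +623 days → 2 November 2020.
Expiry of referenced patent TU-66798:
  Base: filing + 17 years → 21 September 2017.
  Product Clearance Extension: +1190 days → 24 December 2020.
Terminal disclaimer: TU-958749 expires on the earlier of 2 November 2020 and 24 December 2020.

November 2, 2020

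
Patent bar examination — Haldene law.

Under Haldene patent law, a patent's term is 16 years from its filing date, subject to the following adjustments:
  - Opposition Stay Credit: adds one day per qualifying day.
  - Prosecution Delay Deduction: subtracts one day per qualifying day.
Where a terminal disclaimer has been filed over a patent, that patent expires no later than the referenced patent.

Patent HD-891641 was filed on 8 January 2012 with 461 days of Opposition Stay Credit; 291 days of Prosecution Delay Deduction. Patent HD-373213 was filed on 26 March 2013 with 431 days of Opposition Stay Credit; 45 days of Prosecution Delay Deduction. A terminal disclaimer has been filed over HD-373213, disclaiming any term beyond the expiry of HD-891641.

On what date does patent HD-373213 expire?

Natural term of HD-373213:
  Base: filing + 16 years → 26 March 2029.
  Opposition Stay Credit: +431 days → 31 May 2030.
  Prosecution Delay Deduction: −45 days → 16 April 2030.
Expiry of referenced patent HD-891641:
  Base: filing + 16 years → 8 January 2028.
  Opposition Stay Credit: +461 days → 13 April 2029.
  Prosecution Delay Deduction: −291 days → 26 June 2028.
Terminal disclaimer: HD-373213 expires on the earlier of 16 April 2030 and 26 June 2028.

June 26, 2028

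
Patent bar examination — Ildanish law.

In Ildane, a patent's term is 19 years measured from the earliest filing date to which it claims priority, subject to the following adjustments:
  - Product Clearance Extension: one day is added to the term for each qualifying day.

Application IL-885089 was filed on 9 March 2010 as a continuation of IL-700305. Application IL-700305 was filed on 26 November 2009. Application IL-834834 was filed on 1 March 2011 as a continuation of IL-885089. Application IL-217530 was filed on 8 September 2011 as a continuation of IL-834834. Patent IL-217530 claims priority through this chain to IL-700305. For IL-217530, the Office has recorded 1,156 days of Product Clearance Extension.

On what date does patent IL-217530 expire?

Earliest priority filing: 26 November 2009.
Base term: 26 November 2009 + 19 years → 26 November 2028.
Product Clearance Extension: +1156 days → 26 January 2032.

2032-01-26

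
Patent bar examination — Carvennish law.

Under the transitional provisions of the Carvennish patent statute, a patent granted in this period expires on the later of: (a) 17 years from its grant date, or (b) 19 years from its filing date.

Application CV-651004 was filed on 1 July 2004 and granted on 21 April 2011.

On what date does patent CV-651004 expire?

(a) grant + 17 years → 21 April 2028.
(b) filing + 19 years → 1 July 2023.
Later of the two: 21 April 2028.

2028-04-21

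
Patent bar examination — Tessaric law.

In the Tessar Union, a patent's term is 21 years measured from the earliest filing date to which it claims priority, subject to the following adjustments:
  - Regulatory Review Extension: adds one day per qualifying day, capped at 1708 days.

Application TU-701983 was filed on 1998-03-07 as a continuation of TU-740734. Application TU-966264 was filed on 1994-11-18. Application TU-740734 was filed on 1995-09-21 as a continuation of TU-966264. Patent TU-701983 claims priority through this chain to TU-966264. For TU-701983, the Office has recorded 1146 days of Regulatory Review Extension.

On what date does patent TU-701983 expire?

2019-01-07

Earliest priority filing: 18 November 1994.
Base term: 18 November 1994 + 21 years → 18 November 2015.
Regulatory Review Extension: 1146 days (within the 1708-day cap) → +1146 days → 7 January 2019.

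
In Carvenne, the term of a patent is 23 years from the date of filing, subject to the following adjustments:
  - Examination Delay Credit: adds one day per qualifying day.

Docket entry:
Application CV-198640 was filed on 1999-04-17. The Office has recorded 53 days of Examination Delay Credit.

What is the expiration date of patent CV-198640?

2022-06-09

Base term: filing date + 23 years → 17 April 2022.
Examination Delay Credit: +53 days → 9 June 2022.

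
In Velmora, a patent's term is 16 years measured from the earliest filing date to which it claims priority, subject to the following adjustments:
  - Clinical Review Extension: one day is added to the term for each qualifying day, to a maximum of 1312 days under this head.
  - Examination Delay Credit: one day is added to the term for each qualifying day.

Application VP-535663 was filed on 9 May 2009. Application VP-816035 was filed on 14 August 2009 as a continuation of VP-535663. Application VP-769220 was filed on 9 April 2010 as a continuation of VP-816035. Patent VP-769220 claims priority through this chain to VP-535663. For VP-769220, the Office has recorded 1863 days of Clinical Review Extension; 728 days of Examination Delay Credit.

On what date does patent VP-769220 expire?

December 9, 2030

Earliest priority filing: 9 May 2009.
Base term: 9 May 2009 + 16 years → 9 May 2025.
Clinical Review Extension: 1863 days claimed exceeds the 1312-day cap, so +1312 days → 11 December 2028.
Examination Delay Credit: +728 days → 9 December 2030.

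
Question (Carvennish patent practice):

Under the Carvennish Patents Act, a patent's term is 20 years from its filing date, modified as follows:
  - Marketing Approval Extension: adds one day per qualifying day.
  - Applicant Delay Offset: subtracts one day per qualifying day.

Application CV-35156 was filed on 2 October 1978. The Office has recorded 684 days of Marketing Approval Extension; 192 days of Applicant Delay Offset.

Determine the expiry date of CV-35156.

February 6, 2000

Base term: filing date + 20 years → 2 October 1998.
Marketing Approval Extension: +684 days → 16 August 2000.
Applicant Delay Offset: −192 days → 6 February 2000.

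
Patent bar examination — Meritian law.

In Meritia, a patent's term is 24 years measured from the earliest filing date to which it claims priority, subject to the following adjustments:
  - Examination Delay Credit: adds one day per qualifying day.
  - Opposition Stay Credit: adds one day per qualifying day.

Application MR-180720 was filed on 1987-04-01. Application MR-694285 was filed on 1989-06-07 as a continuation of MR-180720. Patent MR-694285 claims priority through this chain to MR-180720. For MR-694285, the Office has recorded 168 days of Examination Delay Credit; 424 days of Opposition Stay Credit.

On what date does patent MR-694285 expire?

Earliest priority filing: 1 April 1987.
Base term: 1 April 1987 + 24 years → 1 April 2011.
Examination Delay Credit: +168 days → 16 September 2011.
Opposition Stay Credit: +424 days → 13 November 2012.

2012-11-13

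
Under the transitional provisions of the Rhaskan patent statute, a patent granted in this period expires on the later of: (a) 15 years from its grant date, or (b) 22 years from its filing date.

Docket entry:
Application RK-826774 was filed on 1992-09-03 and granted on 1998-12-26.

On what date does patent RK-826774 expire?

(a) grant + 15 years → 26 December 2013.
(b) filing + 22 years → 3 September 2014.
Later of the two: 3 September 2014.

September 3, 2014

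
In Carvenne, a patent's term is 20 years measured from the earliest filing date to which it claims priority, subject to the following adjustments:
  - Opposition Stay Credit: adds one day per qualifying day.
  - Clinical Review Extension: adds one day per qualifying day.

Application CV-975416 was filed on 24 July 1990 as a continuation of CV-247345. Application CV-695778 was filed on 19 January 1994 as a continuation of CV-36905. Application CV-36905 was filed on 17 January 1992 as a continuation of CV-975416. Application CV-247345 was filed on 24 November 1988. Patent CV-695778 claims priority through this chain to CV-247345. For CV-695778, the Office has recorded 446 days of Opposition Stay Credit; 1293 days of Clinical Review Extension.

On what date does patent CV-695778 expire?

Earliest priority filing: 24 November 1988.
Base term: 24 November 1988 + 20 years → 24 November 2008.
Opposition Stay Credit: +446 days → 13 February 2010.
Clinical Review Extension: +1293 days → 29 August 2013.

2013-08-29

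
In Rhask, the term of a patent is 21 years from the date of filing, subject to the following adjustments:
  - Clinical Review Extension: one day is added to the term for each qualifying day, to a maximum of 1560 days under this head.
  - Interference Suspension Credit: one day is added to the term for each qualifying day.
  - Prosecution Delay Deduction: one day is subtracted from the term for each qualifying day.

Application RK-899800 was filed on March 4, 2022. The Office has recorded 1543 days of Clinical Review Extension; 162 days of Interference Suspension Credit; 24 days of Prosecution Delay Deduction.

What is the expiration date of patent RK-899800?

2047-10-10

Base term: filing date + 21 years → 4 March 2043.
Clinical Review Extension: 1543 days (within the 1560-day cap) → +1543 days → 25 May 2047.
Interference Suspension Credit: +162 days → 3 November 2047.
Prosecution Delay Deduction: −24 days → 10 October 2047.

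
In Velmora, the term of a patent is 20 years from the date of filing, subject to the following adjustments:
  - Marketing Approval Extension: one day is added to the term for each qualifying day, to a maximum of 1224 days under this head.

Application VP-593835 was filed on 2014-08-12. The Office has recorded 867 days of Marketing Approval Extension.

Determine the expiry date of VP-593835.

Base term: filing date + 20 years → 12 August 2034.
Marketing Approval Extension: 867 days (within the 1224-day cap) → +867 days → 26 December 2036.

2036-12-26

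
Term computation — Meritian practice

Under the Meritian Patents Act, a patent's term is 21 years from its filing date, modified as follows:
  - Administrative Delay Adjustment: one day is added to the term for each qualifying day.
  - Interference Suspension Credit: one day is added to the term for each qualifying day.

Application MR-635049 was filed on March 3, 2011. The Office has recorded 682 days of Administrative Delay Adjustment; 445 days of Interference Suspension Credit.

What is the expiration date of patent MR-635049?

Base term: filing date + 21 years → 3 March 2032.
Administrative Delay Adjustment: +682 days → 14 January 2034.
Interference Suspension Credit: +445 days → 4 April 2035.

April 4, 2035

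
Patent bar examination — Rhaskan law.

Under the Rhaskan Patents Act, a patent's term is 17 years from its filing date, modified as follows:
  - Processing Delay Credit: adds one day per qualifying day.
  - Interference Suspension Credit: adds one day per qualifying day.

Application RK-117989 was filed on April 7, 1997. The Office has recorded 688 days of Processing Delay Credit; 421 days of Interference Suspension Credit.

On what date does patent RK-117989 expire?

Base term: filing date + 17 years → 7 April 2014.
Processing Delay Credit: +688 days → 24 February 2016.
Interference Suspension Credit: +421 days → 20 April 2017.

April 20, 2017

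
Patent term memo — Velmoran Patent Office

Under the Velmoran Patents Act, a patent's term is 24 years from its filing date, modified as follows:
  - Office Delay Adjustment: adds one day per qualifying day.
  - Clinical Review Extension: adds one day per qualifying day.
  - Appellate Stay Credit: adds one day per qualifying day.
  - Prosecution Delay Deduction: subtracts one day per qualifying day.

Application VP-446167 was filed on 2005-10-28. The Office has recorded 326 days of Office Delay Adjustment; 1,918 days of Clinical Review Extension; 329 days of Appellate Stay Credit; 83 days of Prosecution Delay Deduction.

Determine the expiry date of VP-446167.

Base term: filing date + 24 years → 28 October 2029.
Office Delay Adjustment: +326 days → 19 September 2030.
Clinical Review Extension: +1918 days → 20 December 2035.
Appellate Stay Credit: +329 days → 13 November 2036.
Prosecution Delay Deduction: −83 days → 22 August 2036.

2036-08-22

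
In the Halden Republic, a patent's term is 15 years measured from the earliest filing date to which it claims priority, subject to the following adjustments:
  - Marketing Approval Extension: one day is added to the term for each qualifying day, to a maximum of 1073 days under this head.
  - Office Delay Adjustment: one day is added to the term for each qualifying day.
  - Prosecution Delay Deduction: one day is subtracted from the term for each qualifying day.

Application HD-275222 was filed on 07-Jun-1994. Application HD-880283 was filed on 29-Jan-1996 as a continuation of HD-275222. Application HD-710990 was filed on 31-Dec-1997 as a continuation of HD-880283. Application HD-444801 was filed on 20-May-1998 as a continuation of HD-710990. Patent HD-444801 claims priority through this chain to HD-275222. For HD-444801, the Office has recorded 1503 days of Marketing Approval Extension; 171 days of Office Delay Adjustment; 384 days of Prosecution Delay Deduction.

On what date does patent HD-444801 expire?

Earliest priority filing: 7 June 1994.
Base term: 7 June 1994 + 15 years → 7 June 2009.
Marketing Approval Extension: 1503 days claimed exceeds the 1073-day cap, so +1073 days → 15 May 2012.
Office Delay Adjustment: +171 days → 2 November 2012.
Prosecution Delay Deduction: −384 days → 15 October 2011.

2011-10-15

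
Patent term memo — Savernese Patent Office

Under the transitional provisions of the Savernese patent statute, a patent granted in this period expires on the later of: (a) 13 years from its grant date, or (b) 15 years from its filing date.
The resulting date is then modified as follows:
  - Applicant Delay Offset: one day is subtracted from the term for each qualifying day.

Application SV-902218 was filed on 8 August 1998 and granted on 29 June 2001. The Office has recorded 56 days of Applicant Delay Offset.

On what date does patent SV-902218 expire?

(a) grant + 13 years → 29 June 2014.
(b) filing + 15 years → 8 August 2013.
Later of the two: 29 June 2014.
Applicant Delay Offset: −56 days → 4 May 2014.

May 4, 2014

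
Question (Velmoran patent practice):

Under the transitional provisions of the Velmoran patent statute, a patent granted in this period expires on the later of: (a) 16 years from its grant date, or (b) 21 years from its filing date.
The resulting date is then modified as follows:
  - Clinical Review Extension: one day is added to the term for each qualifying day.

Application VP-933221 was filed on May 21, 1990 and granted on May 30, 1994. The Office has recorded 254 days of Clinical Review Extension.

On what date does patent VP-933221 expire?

2012-01-30

(a) grant + 16 years → 30 May 2010.
(b) filing + 21 years → 21 May 2011.
Later of the two: 21 May 2011.
Clinical Review Extension: +254 days → 30 January 2012.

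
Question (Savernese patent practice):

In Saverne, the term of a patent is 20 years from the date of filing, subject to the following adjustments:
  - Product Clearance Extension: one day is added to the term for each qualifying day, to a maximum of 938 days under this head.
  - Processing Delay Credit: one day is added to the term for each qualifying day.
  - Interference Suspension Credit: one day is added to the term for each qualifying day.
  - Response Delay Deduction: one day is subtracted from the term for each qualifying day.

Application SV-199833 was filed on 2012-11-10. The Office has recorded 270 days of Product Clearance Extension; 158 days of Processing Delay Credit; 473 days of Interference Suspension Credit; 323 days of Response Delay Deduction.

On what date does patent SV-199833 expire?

Base term: filing date + 20 years → 10 November 2032.
Product Clearance Extension: 270 days (within the 938-day cap) → +270 days → 7 August 2033.
Processing Delay Credit: +158 days → 12 January 2034.
Interference Suspension Credit: +473 days → 30 April 2035.
Response Delay Deduction: −323 days → 11 June 2034.

2034-06-11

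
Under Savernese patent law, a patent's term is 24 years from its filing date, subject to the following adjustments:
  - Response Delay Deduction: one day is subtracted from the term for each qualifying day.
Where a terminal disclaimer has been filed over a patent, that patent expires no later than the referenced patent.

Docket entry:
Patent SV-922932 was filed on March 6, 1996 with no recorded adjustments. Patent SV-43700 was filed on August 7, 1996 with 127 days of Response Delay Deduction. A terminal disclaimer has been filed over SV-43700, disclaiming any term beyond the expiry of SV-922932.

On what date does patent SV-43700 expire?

2020-03-06

Natural term of SV-43700:
  Base: filing + 24 years → 7 August 2020.
  Response Delay Deduction: −127 days → 2 April 2020.
Expiry of referenced patent SV-922932:
  Base: filing + 24 years → 6 March 2020.
Terminal disclaimer: SV-43700 expires on the earlier of 2 April 2020 and 6 March 2020.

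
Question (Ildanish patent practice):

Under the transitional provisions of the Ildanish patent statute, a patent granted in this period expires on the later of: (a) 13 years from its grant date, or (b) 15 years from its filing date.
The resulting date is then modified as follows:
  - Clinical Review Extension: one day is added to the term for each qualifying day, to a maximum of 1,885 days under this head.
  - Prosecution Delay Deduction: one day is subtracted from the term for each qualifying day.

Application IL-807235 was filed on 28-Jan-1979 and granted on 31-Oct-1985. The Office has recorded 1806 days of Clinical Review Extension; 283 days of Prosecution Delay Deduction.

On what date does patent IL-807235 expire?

2003-01-01

(a) grant + 13 years → 31 October 1998.
(b) filing + 15 years → 28 January 1994.
Later of the two: 31 October 1998.
Clinical Review Extension: 1806 days (within the 1885-day cap) → +1806 days → 11 October 2003.
Prosecution Delay Deduction: −283 days → 1 January 2003.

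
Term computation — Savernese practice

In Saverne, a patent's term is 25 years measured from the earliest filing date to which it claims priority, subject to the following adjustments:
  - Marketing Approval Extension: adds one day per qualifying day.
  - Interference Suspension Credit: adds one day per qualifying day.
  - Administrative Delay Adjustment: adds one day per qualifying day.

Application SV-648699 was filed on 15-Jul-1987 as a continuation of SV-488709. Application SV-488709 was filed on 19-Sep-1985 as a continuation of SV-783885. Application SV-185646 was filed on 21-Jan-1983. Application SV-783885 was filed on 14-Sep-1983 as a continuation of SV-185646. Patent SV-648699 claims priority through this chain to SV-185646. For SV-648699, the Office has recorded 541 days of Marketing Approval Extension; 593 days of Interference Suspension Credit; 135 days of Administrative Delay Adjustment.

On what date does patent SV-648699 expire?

July 13, 2011

Earliest priority filing: 21 January 1983.
Base term: 21 January 1983 + 25 years → 21 January 2008.
Marketing Approval Extension: +541 days → 15 July 2009.
Interference Suspension Credit: +593 days → 28 February 2011.
Administrative Delay Adjustment: +135 days → 13 July 2011.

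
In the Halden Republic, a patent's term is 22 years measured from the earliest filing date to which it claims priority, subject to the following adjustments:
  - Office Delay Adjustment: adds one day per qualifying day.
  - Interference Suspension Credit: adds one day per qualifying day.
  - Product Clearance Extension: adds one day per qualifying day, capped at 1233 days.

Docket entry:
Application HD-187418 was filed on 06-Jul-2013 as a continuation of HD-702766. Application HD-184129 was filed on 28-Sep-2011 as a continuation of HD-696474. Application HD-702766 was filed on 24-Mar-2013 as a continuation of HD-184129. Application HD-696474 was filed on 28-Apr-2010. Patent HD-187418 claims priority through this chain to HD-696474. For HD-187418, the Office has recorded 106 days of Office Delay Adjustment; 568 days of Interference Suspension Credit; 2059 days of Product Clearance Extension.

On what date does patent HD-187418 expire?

2037-07-18

Earliest priority filing: 28 April 2010.
Base term: 28 April 2010 + 22 years → 28 April 2032.
Office Delay Adjustment: +106 days → 12 August 2032.
Interference Suspension Credit: +568 days → 3 March 2034.
Product Clearance Extension: 2059 days claimed exceeds the 1233-day cap, so +1233 days → 18 July 2037.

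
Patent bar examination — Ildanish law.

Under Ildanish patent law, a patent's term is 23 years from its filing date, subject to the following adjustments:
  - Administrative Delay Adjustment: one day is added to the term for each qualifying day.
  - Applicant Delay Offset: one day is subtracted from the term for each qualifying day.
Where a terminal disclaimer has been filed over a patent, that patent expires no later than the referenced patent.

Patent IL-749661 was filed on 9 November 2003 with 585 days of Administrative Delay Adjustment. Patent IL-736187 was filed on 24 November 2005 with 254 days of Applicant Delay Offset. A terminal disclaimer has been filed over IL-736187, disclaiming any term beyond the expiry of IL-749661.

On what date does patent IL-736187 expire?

Natural term of IL-736187:
  Base: filing + 23 years → 24 November 2028.
  Applicant Delay Offset: −254 days → 15 March 2028.
Expiry of referenced patent IL-749661:
  Base: filing + 23 years → 9 November 2026.
  Administrative Delay Adjustment: +585 days → 16 June 2028.
Terminal disclaimer: IL-736187 expires on the earlier of 15 March 2028 and 16 June 2028.

March 15, 2028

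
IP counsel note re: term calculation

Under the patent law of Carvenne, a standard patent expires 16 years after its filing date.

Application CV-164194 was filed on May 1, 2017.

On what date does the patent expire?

Filing date + 16 years → 1 May 2033.

2033-05-01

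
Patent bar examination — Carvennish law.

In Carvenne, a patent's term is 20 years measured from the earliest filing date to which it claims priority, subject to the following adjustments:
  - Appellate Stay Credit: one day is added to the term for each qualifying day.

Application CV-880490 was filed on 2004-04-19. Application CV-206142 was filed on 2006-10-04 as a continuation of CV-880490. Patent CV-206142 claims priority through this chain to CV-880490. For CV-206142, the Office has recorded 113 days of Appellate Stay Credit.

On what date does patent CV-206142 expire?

Earliest priority filing: 19 April 2004.
Base term: 19 April 2004 + 20 years → 19 April 2024.
Appellate Stay Credit: +113 days → 10 August 2024.

2024-08-10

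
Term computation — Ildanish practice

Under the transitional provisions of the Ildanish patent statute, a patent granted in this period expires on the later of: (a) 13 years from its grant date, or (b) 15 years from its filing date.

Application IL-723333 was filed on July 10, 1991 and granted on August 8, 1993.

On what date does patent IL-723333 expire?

(a) grant + 13 years → 8 August 2006.
(b) filing + 15 years → 10 July 2006.
Later of the two: 8 August 2006.

2006-08-08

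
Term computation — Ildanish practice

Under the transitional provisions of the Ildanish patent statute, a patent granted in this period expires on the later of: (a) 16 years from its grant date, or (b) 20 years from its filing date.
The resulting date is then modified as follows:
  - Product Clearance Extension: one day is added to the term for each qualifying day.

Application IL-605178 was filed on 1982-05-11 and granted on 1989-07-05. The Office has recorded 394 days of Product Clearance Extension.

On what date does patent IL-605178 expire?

2006-08-03

(a) grant + 16 years → 5 July 2005.
(b) filing + 20 years → 11 May 2002.
Later of the two: 5 July 2005.
Product Clearance Extension: +394 days → 3 August 2006.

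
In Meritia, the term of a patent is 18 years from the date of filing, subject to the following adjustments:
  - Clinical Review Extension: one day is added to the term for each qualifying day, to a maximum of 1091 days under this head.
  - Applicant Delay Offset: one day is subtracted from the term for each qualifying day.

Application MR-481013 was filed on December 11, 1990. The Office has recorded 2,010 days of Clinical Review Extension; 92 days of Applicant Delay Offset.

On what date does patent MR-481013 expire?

Base term: filing date + 18 years → 11 December 2008.
Clinical Review Extension: 2010 days claimed exceeds the 1091-day cap, so +1091 days → 7 December 2011.
Applicant Delay Offset: −92 days → 6 September 2011.

2011-09-06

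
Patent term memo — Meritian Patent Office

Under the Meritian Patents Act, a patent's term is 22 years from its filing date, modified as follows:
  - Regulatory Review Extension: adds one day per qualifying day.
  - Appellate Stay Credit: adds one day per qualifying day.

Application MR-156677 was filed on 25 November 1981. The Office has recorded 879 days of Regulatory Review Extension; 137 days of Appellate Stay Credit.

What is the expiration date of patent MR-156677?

September 6, 2006

Base term: filing date + 22 years → 25 November 2003.
Regulatory Review Extension: +879 days → 22 April 2006.
Appellate Stay Credit: +137 days → 6 September 2006.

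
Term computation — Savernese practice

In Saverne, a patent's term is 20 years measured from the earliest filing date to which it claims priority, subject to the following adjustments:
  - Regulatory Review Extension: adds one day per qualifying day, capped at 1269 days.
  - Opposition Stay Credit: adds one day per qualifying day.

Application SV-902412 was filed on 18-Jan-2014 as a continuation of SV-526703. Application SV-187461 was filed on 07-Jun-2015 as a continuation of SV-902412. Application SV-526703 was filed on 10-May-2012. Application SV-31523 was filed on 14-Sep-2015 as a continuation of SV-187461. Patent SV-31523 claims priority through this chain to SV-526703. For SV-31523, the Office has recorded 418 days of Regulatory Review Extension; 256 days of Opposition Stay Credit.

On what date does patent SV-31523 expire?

Earliest priority filing: 10 May 2012.
Base term: 10 May 2012 + 20 years → 10 May 2032.
Regulatory Review Extension: 418 days (within the 1269-day cap) → +418 days → 2 July 2033.
Opposition Stay Credit: +256 days → 15 March 2034.

March 15, 2034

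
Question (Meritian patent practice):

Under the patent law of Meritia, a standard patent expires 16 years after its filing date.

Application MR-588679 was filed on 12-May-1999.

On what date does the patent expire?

Filing date + 16 years → 12 May 2015.

May 12, 2015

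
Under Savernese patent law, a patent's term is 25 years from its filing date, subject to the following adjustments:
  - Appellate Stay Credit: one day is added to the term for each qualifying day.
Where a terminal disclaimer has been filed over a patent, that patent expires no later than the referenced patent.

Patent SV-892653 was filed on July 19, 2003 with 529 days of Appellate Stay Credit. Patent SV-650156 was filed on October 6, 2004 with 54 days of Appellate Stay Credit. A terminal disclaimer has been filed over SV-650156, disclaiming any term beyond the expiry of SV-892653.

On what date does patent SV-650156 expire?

Natural term of SV-650156:
  Base: filing + 25 years → 6 October 2029.
  Appellate Stay Credit: +54 days → 29 November 2029.
Expiry of referenced patent SV-892653:
  Base: filing + 25 years → 19 July 2028.
  Appellate Stay Credit: +529 days → 30 December 2029.
Terminal disclaimer: SV-650156 expires on the earlier of 29 November 2029 and 30 December 2029.

2029-11-29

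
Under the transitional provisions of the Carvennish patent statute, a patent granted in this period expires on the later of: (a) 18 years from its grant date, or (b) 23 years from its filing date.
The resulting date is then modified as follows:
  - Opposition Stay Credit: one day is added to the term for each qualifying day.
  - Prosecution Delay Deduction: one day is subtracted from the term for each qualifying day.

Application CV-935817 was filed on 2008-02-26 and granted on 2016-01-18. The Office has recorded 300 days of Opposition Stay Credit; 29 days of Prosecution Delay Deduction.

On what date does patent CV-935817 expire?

2034-10-16

(a) grant + 18 years → 18 January 2034.
(b) filing + 23 years → 26 February 2031.
Later of the two: 18 January 2034.
Opposition Stay Credit: +300 days → 14 November 2034.
Prosecution Delay Deduction: −29 days → 16 October 2034.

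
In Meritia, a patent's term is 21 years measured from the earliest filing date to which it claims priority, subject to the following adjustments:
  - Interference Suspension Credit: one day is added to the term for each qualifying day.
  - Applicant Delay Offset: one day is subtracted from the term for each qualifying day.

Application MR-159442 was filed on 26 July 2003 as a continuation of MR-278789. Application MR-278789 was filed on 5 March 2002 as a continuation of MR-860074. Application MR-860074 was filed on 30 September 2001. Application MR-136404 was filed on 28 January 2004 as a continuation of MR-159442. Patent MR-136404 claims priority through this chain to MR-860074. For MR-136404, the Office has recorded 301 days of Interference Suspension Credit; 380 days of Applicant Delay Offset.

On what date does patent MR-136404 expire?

Earliest priority filing: 30 September 2001.
Base term: 30 September 2001 + 21 years → 30 September 2022.
Interference Suspension Credit: +301 days → 28 July 2023.
Applicant Delay Offset: −380 days → 13 July 2022.

July 13, 2022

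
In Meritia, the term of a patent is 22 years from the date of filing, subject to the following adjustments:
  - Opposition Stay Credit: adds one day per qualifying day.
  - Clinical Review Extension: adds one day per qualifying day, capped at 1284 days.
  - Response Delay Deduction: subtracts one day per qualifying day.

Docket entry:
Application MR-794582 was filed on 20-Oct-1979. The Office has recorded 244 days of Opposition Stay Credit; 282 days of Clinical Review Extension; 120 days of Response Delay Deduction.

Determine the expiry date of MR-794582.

2002-11-30

Base term: filing date + 22 years → 20 October 2001.
Opposition Stay Credit: +244 days → 21 June 2002.
Clinical Review Extension: 282 days (within the 1284-day cap) → +282 days → 30 March 2003.
Response Delay Deduction: −120 days → 30 November 2002.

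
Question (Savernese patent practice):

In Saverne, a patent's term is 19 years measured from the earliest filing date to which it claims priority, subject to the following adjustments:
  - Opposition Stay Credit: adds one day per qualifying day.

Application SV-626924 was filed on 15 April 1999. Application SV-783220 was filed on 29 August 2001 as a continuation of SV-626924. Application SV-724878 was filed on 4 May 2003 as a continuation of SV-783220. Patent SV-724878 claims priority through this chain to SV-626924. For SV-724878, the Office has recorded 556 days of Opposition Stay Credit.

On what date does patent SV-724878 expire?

2019-10-23

Earliest priority filing: 15 April 1999.
Base term: 15 April 1999 + 19 years → 15 April 2018.
Opposition Stay Credit: +556 days → 23 October 2019.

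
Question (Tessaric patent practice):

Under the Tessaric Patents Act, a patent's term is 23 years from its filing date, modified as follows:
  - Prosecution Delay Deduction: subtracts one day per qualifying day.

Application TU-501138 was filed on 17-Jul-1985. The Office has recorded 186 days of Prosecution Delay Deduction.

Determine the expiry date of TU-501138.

January 13, 2008

Base term: filing date + 23 years → 17 July 2008.
Prosecution Delay Deduction: −186 days → 13 January 2008.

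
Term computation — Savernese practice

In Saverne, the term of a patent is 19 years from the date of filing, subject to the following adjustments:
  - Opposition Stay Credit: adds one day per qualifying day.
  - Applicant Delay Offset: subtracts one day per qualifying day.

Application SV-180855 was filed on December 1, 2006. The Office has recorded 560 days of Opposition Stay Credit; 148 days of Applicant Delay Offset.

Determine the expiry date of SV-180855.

Base term: filing date + 19 years → 1 December 2025.
Opposition Stay Credit: +560 days → 14 June 2027.
Applicant Delay Offset: −148 days → 17 January 2027.

2027-01-17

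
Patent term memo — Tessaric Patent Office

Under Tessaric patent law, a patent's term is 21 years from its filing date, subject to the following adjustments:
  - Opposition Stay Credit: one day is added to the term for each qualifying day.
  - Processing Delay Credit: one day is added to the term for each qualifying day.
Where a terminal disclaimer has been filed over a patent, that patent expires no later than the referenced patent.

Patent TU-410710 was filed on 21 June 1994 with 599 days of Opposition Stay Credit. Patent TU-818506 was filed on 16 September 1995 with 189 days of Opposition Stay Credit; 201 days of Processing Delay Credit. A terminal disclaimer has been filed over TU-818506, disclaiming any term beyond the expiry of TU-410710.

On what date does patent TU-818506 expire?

Natural term of TU-818506:
  Base: filing + 21 years → 16 September 2016.
  Opposition Stay Credit: +189 days → 24 March 2017.
  Processing Delay Credit: +201 days → 11 October 2017.
Expiry of referenced patent TU-410710:
  Base: filing + 21 years → 21 June 2015.
  Opposition Stay Credit: +599 days → 9 February 2017.
Terminal disclaimer: TU-818506 expires on the earlier of 11 October 2017 and 9 February 2017.

2017-02-09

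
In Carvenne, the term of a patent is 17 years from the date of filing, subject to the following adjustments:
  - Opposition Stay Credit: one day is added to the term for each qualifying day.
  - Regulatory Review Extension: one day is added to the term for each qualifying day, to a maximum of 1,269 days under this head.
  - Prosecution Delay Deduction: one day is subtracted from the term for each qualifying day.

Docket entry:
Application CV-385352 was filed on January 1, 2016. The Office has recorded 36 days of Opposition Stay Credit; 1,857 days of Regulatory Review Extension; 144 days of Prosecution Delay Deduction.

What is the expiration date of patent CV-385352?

March 7, 2036

Base term: filing date + 17 years → 1 January 2033.
Opposition Stay Credit: +36 days → 6 February 2033.
Regulatory Review Extension: 1857 days claimed exceeds the 1269-day cap, so +1269 days → 29 July 2036.
Prosecution Delay Deduction: −144 days → 7 March 2036.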